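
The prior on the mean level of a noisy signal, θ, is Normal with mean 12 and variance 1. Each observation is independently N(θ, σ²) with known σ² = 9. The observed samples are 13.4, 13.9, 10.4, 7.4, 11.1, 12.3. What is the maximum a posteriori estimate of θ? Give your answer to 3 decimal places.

θ̂_MAP = 11.767

n = 6; x̄ = (13.4 + 13.9 + 10.4 + 7.4 + 11.1 + 12.3)/6 = 68.5/6 = 137/12 ≈ 11.4167.
For a Normal prior and Normal likelihood with known variance, the posterior is Normal; its mode equals its mean, the precision-weighted average.
Prior precision 1/σ₀² = 1/1 = 1; data precision n/σ² = 6/9 = 2/3.
θ̂ = (1·12 + (2/3)·(137/12)) / (1 + 2/3) = (353/18)/(5/3) = 353/30 ≈ 11.767.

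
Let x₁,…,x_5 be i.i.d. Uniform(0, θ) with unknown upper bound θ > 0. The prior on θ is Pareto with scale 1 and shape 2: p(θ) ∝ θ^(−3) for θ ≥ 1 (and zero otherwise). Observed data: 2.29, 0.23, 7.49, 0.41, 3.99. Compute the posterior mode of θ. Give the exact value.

The Uniform(0, θ) likelihood is θ^(−n) for θ ≥ max(xᵢ), zero otherwise. Here max(xᵢ) = 7.49.
Posterior ∝ θ^(−3) · θ^(−5) = θ^(−8) on θ ≥ max(1, 7.49) = 7.49.
This density is strictly decreasing in θ, so the posterior mode lies at the lower boundary of the support.

θ̂_MAP = 7.49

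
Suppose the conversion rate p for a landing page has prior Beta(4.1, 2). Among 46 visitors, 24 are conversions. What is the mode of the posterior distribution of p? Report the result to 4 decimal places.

p̂_MAP = 0.5409

Prior: Beta(4.1, 2).
Data: 24 successes in 46 trials. The binomial likelihood contributes p^24(1−p)^22, so the posterior is Beta(4.1+24, 2+22) = Beta(28.1, 24).
For Beta(a, b) with a, b > 1 the mode is (a−1)/(a+b−2) = 27.1/50.1 ≈ 0.5409.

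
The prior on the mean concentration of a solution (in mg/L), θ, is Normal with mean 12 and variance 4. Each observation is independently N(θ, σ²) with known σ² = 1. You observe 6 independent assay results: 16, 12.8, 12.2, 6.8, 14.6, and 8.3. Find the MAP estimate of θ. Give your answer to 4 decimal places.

θ̂_MAP = 11.7920

n = 6; x̄ = (16 + 12.8 + 12.2 + 6.8 + 14.6 + 8.3)/6 = 70.7/6 = 707/60 ≈ 11.7833.
For a Normal prior and Normal likelihood with known variance, the posterior is Normal; its mode equals its mean, the precision-weighted average.
Prior precision 1/σ₀² = 1/4 = 0.25; data precision n/σ² = 6/1 = 6.
θ̂ = (0.25·12 + 6·(707/60)) / (0.25 + 6) = 73.7/6.25 = 11.7920.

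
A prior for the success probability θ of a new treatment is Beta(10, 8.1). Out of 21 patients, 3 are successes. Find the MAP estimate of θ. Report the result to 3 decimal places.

Prior: Beta(10, 8.1).
Data: 3 successes in 21 trials. The binomial likelihood contributes θ^3(1−θ)^18, so the posterior is Beta(10+3, 8.1+18) = Beta(13, 26.1).
For Beta(a, b) with a, b > 1 the mode is (a−1)/(a+b−2) = 12/37.1 ≈ 0.323.

θ̂_MAP = 0.323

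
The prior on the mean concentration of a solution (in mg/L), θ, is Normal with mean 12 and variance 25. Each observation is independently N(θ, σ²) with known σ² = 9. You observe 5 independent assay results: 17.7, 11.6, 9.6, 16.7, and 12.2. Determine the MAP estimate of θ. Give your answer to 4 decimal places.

n = 5; x̄ = (17.7 + 11.6 + 9.6 + 16.7 + 12.2)/5 = 67.8/5 = 13.56.
For a Normal prior and Normal likelihood with known variance, the posterior is Normal; its mode equals its mean, the precision-weighted average.
Prior precision 1/σ₀² = 1/25 = 0.04; data precision n/σ² = 5/9.
θ̂ = (0.04·12 + (5/9)·13.56) / (0.04 + 5/9) = (601/75)/(134/225) = 1803/134 ≈ 13.4552.

θ̂_MAP = 13.4552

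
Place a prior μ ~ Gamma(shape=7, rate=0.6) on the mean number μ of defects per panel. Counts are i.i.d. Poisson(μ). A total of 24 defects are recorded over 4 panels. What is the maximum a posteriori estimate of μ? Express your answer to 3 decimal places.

Σxᵢ = 24, n = 4.
Posterior ∝ μ^6e^(−0.6μ) · μ^24e^(−4μ) = μ^30e^(−4.6μ), i.e. Gamma(shape=31, rate=4.6).
The mode of a Gamma(a, b) with a ≥ 1 (shape–rate) is (a−1)/b = 30/4.6 ≈ 6.522.

μ̂_MAP = 6.522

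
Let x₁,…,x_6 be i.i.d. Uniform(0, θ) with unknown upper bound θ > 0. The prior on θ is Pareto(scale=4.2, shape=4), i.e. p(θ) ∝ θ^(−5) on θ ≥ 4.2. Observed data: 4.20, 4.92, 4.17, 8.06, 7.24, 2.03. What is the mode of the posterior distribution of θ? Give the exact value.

θ̂_MAP = 8.06

The Uniform(0, θ) likelihood is θ^(−n) for θ ≥ max(xᵢ), zero otherwise. Here max(xᵢ) = 8.06.
Posterior ∝ θ^(−5) · θ^(−6) = θ^(−11) on θ ≥ max(4.2, 8.06) = 8.06.
This density is strictly decreasing in θ, so the posterior mode lies at the lower boundary of the support.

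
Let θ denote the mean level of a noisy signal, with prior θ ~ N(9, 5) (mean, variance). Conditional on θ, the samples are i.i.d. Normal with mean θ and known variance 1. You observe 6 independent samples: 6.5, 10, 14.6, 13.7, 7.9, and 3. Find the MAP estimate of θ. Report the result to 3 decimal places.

θ̂_MAP = 9.274

n = 6; x̄ = (6.5 + 10 + 14.6 + 13.7 + 7.9 + 3)/6 = 55.7/6 = 557/60 ≈ 9.2833.
For a Normal prior and Normal likelihood with known variance, the posterior is Normal; its mode equals its mean, the precision-weighted average.
Prior precision 1/σ₀² = 1/5 = 0.2; data precision n/σ² = 6/1 = 6.
θ̂ = (0.2·9 + 6·(557/60)) / (0.2 + 6) = 57.5/6.2 = 575/62 ≈ 9.274.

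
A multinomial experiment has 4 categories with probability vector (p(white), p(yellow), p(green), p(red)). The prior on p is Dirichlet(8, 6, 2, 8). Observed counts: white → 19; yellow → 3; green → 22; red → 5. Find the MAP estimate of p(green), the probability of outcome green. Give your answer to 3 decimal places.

MAP estimate of p(green) = 0.333

The posterior is Dirichlet(αᵢ + nᵢ) = Dirichlet(27, 9, 24, 13).
For a Dirichlet(a₁,…,a_K) with all aᵢ > 1, the mode has j-th component (aⱼ − 1)/(Σaᵢ − K).
Here Σaᵢ = 73 and K = 4, so p(green) = (24 − 1)/(73 − 4) = 23/69 ≈ 0.333.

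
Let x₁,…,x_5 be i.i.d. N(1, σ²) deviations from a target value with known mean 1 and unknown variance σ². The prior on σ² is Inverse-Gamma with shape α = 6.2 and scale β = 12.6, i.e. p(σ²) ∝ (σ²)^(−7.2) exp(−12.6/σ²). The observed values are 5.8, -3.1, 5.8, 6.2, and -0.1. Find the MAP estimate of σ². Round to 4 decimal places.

σ̂²_MAP = 5.9969

Sum of squared deviations about the known mean: SS = (5.8−1)² + (-3.1−1)² + (5.8−1)² + (6.2−1)² + (-0.1−1)² = 91.14.
The Normal likelihood contributes (σ²)^(−n/2) exp(−SS/(2σ²)), so the posterior is Inverse-Gamma(α + n/2, β + SS/2) = Inverse-Gamma(8.7, 58.17).
The mode of Inverse-Gamma(a, b) is b/(a+1) = 58.17/9.7 ≈ 5.9969.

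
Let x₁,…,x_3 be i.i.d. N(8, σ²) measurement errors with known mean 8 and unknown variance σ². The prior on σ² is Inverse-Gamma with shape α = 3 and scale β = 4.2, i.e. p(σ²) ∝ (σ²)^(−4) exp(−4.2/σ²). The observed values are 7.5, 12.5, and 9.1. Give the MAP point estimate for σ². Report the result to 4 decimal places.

Sum of squared deviations about the known mean: SS = (7.5−8)² + (12.5−8)² + (9.1−8)² = 21.71.
The Normal likelihood contributes (σ²)^(−n/2) exp(−SS/(2σ²)), so the posterior is Inverse-Gamma(α + n/2, β + SS/2) = Inverse-Gamma(4.5, 15.055).
The mode of Inverse-Gamma(a, b) is b/(a+1) = 15.055/5.5 ≈ 2.7373.

σ̂²_MAP = 2.7373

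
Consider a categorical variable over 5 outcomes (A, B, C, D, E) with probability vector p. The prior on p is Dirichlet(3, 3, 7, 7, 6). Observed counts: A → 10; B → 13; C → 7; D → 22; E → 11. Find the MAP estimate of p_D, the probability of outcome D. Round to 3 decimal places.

The posterior is Dirichlet(αᵢ + nᵢ) = Dirichlet(13, 16, 14, 29, 17).
For a Dirichlet(a₁,…,a_K) with all aᵢ > 1, the mode has j-th component (aⱼ − 1)/(Σaᵢ − K).
Here Σaᵢ = 89 and K = 5, so p_D = (29 − 1)/(89 − 5) = 28/84 ≈ 0.333.

MAP estimate of p_D = 0.333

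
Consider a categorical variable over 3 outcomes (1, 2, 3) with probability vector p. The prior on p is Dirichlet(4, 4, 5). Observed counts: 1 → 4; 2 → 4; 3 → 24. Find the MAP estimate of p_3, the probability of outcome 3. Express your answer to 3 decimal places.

MAP estimate: 0.667

The posterior is Dirichlet(αᵢ + nᵢ) = Dirichlet(8, 8, 29).
For a Dirichlet(a₁,…,a_K) with all aᵢ > 1, the mode has j-th component (aⱼ − 1)/(Σaᵢ − K).
Here Σaᵢ = 45 and K = 3, so p_3 = (29 − 1)/(45 − 3) = 28/42 ≈ 0.667.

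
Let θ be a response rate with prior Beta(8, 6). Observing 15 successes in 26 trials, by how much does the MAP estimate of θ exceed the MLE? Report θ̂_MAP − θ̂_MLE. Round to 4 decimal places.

Posterior is Beta(23, 17); MAP = (23−1)/(40−2) = 22/38 ≈ 0.57895.
MLE ignores the prior: θ̂_MLE = k/n = 15/26 ≈ 0.57692.
Difference = 22/38 − 15/26 = 1/494 ≈ 0.0020.

MAP − MLE = 0.0020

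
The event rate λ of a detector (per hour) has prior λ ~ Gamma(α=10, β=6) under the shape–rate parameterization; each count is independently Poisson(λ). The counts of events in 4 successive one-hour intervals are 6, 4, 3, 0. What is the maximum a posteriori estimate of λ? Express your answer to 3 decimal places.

λ̂_MAP = 2.200

Σxᵢ = 6+4+3+0 = 13, with n = 4.
Posterior ∝ λ^9e^(−6λ) · λ^13e^(−4λ) = λ^22e^(−10λ), i.e. Gamma(shape=23, rate=10).
The mode of a Gamma(a, b) with a ≥ 1 (shape–rate) is (a−1)/b = 22/10 ≈ 2.200.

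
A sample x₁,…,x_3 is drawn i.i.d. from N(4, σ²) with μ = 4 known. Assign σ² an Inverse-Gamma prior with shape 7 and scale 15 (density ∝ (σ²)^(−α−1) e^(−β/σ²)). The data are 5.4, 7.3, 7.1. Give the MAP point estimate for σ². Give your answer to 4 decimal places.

σ̂²_MAP = 2.7611

Sum of squared deviations about the known mean: SS = (5.4−4)² + (7.3−4)² + (7.1−4)² = 22.46.
The Normal likelihood contributes (σ²)^(−n/2) exp(−SS/(2σ²)), so the posterior is Inverse-Gamma(α + n/2, β + SS/2) = Inverse-Gamma(8.5, 26.23).
The mode of Inverse-Gamma(a, b) is b/(a+1) = 26.23/9.5 ≈ 2.7611.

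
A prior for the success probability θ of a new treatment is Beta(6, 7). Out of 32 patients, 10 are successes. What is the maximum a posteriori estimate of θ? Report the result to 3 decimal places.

Prior: Beta(6, 7).
Data: 10 successes in 32 trials. The binomial likelihood contributes θ^10(1−θ)^22, so the posterior is Beta(6+10, 7+22) = Beta(16, 29).
For Beta(a, b) with a, b > 1 the mode is (a−1)/(a+b−2) = 15/43 ≈ 0.349.

θ̂_MAP = 0.349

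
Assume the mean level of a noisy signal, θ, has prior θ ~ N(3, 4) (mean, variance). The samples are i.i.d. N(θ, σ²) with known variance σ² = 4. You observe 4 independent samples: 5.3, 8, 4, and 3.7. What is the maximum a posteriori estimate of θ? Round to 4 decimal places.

θ̂_MAP = 4.8000

n = 4; x̄ = (5.3 + 8 + 4 + 3.7)/4 = 21/4 = 5.25.
For a Normal prior and Normal likelihood with known variance, the posterior is Normal; its mode equals its mean, the precision-weighted average.
Prior precision 1/σ₀² = 1/4 = 0.25; data precision n/σ² = 4/4 = 1.
θ̂ = (0.25·3 + 1·5.25) / (0.25 + 1) = 6/1.25 = 4.8000.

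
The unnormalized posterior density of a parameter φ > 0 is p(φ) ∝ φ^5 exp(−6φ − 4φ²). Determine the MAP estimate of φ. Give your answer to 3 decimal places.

φ̂_MAP = 0.500

ℓ'(φ) = 5/φ − 6 − 8φ. Setting this to zero and multiplying by φ: 8φ² + 6φ − 5 = 0.
φ = (−6 + √(6² + 4·8·5)) / (2·8) = (−6 + √196) / 16 = (−6 + 14)/16 = 1/2.
ℓ''(φ) = −5/φ² − 8 < 0, confirming a maximum.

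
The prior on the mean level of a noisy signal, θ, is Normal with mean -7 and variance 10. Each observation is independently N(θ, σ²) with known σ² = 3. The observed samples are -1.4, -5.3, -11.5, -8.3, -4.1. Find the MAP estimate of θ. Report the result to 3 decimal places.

θ̂_MAP = -6.170

n = 5; x̄ = ((-1.4) + (-5.3) + (-11.5) + (-8.3) + (-4.1))/5 = -30.6/5 = -6.12.
For a Normal prior and Normal likelihood with known variance, the posterior is Normal; its mode equals its mean, the precision-weighted average.
Prior precision 1/σ₀² = 1/10 = 0.1; data precision n/σ² = 5/3.
θ̂ = (0.1·(-7) + (5/3)·(-6.12)) / (0.1 + 5/3) = (-10.9)/(53/30) = -327/53 ≈ -6.170.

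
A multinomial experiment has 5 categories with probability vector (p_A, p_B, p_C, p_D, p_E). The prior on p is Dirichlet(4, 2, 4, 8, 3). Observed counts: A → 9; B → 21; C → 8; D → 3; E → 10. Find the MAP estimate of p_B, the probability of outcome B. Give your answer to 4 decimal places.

The posterior is Dirichlet(αᵢ + nᵢ) = Dirichlet(13, 23, 12, 11, 13).
For a Dirichlet(a₁,…,a_K) with all aᵢ > 1, the mode has j-th component (aⱼ − 1)/(Σaᵢ − K).
Here Σaᵢ = 72 and K = 5, so p_B = (23 − 1)/(72 − 5) = 22/67 ≈ 0.3284.

MAP estimate of p_B = 0.3284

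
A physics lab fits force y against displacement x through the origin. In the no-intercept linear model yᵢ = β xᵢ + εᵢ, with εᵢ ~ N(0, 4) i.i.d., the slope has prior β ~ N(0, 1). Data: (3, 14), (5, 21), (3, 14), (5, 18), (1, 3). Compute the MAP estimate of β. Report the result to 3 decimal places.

log p(β | y) = −Σ(yᵢ − βxᵢ)²/(2·4) − β²/(2·1) + const.
Setting the derivative to zero: Σxᵢ(yᵢ − βxᵢ)/4 − β/1 = 0, so β = Σxᵢyᵢ / (Σxᵢ² + σ²/τ²).
Σxᵢyᵢ = 3·14 + 5·21 + 3·14 + 5·18 + 1·3 = 282; Σxᵢ² = 69; σ²/τ² = 4.
β̂_MAP = 282 / (69 + 4) = 282/73 ≈ 3.863.

β̂_MAP = 3.863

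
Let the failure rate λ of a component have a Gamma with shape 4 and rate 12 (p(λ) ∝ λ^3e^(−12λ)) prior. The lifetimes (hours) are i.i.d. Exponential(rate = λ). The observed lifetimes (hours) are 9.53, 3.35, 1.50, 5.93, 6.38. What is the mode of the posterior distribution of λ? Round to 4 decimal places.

The Exponential(rate=λ) likelihood is ∝ λ^n e^(−λΣtᵢ). Here n = 5 and Σtᵢ = 9.53 + 3.35 + 1.50 + 5.93 + 6.38 = 26.69.
Posterior ∝ λ^3e^(−12λ) · λ^5e^(−26.69λ) = λ^8e^(−38.69λ), i.e. Gamma(9, 38.69).
Mode = (a−1)/b = 8/38.69 ≈ 0.2068.

λ̂_MAP = 0.2068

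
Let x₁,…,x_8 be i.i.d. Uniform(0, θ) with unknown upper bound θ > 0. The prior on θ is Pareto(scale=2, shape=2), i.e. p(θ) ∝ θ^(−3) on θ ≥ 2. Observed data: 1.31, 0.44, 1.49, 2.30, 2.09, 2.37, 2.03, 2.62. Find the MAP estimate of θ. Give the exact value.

θ̂_MAP = 2.62

The Uniform(0, θ) likelihood is θ^(−n) for θ ≥ max(xᵢ), zero otherwise. Here max(xᵢ) = 2.62.
Posterior ∝ θ^(−3) · θ^(−8) = θ^(−11) on θ ≥ max(2, 2.62) = 2.62.
This density is strictly decreasing in θ, so the posterior mode lies at the lower boundary of the support.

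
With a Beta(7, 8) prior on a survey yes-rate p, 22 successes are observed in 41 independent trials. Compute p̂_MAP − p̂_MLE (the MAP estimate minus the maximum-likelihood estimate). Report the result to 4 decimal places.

Posterior is Beta(29, 27); MAP = (29−1)/(56−2) = 28/54 ≈ 0.51852.
MLE ignores the prior: p̂_MLE = k/n = 22/41 ≈ 0.53659.
Difference = 28/54 − 22/41 = -20/1107 ≈ -0.0181.

MAP − MLE = -0.0181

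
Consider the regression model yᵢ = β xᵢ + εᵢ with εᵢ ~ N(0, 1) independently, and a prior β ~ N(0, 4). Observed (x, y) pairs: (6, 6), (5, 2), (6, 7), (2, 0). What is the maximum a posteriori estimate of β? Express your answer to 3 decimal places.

β̂_MAP = 0.869

log p(β | y) = −Σ(yᵢ − βxᵢ)²/(2·1) − β²/(2·4) + const.
Setting the derivative to zero: Σxᵢ(yᵢ − βxᵢ)/1 − β/4 = 0, so β = Σxᵢyᵢ / (Σxᵢ² + σ²/τ²).
Σxᵢyᵢ = 6·6 + 5·2 + 6·7 + 2·0 = 88; Σxᵢ² = 101; σ²/τ² = 0.25.
β̂_MAP = 88 / (101 + 0.25) = 88/101.25 ≈ 0.869.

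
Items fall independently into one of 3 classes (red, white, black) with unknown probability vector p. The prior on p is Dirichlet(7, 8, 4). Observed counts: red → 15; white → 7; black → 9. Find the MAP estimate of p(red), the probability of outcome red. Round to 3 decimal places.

MAP estimate of p(red) = 0.447

The posterior is Dirichlet(αᵢ + nᵢ) = Dirichlet(22, 15, 13).
For a Dirichlet(a₁,…,a_K) with all aᵢ > 1, the mode has j-th component (aⱼ − 1)/(Σaᵢ − K).
Here Σaᵢ = 50 and K = 3, so p(red) = (22 − 1)/(50 − 3) = 21/47 ≈ 0.447.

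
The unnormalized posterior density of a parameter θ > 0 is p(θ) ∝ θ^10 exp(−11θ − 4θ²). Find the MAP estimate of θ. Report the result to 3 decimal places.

ℓ'(θ) = 10/θ − 11 − 8θ. Setting this to zero and multiplying by θ: 8θ² + 11θ − 10 = 0.
θ = (−11 + √(11² + 4·8·10)) / (2·8) = (−11 + √441) / 16 = (−11 + 21)/16 = 5/8.
ℓ''(θ) = −10/θ² − 8 < 0, confirming a maximum.

θ̂_MAP = 0.625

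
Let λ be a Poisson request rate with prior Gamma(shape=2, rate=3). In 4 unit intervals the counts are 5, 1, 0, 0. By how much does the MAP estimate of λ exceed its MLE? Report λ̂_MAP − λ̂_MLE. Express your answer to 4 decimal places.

Σxᵢ = 6. Posterior is Gamma(8, 7); MAP = (8−1)/7 = 7/7 ≈ 1.00000.
MLE = x̄ = 6/4 ≈ 1.50000.
Difference = 7/7 − 6/4 = -1/2 ≈ -0.5000.

MAP − MLE = -0.5000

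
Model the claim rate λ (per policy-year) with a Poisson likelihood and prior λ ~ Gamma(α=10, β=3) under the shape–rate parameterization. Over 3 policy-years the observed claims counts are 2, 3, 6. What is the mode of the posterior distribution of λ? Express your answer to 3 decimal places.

λ̂_MAP = 3.333

Σxᵢ = 2+3+6 = 11, with n = 3.
Posterior ∝ λ^9e^(−3λ) · λ^11e^(−3λ) = λ^20e^(−6λ), i.e. Gamma(shape=21, rate=6).
The mode of a Gamma(a, b) with a ≥ 1 (shape–rate) is (a−1)/b = 20/6 ≈ 3.333.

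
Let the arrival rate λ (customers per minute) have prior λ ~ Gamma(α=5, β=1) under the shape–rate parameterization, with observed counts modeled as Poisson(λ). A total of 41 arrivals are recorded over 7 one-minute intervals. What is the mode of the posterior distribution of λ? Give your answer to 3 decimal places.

λ̂_MAP = 5.625

Σxᵢ = 41, n = 7.
Posterior ∝ λ^4e^(−1λ) · λ^41e^(−7λ) = λ^45e^(−8λ), i.e. Gamma(shape=46, rate=8).
The mode of a Gamma(a, b) with a ≥ 1 (shape–rate) is (a−1)/b = 45/8 ≈ 5.625.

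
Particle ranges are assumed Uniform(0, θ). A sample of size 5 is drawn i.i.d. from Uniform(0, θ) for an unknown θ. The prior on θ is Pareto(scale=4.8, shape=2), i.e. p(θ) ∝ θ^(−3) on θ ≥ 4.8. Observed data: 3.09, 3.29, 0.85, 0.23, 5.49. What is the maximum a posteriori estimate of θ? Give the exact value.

The Uniform(0, θ) likelihood is θ^(−n) for θ ≥ max(xᵢ), zero otherwise. Here max(xᵢ) = 5.49.
Posterior ∝ θ^(−3) · θ^(−5) = θ^(−8) on θ ≥ max(4.8, 5.49) = 5.49.
This density is strictly decreasing in θ, so the posterior mode lies at the lower boundary of the support.

θ̂_MAP = 5.49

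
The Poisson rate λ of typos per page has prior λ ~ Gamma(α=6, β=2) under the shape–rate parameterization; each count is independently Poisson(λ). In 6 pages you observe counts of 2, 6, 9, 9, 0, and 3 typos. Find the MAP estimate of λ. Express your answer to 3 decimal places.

Σxᵢ = 2+6+9+9+0+3 = 29, with n = 6.
Posterior ∝ λ^5e^(−2λ) · λ^29e^(−6λ) = λ^34e^(−8λ), i.e. Gamma(shape=35, rate=8).
The mode of a Gamma(a, b) with a ≥ 1 (shape–rate) is (a−1)/b = 34/8 ≈ 4.250.

λ̂_MAP = 4.250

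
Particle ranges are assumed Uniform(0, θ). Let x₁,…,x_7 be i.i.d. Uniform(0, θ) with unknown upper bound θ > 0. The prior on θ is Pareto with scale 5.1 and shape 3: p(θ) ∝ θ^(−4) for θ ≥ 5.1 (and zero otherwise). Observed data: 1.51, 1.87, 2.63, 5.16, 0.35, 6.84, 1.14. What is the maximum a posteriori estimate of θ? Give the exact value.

θ̂_MAP = 6.84

The Uniform(0, θ) likelihood is θ^(−n) for θ ≥ max(xᵢ), zero otherwise. Here max(xᵢ) = 6.84.
Posterior ∝ θ^(−4) · θ^(−7) = θ^(−11) on θ ≥ max(5.1, 6.84) = 6.84.
This density is strictly decreasing in θ, so the posterior mode lies at the lower boundary of the support.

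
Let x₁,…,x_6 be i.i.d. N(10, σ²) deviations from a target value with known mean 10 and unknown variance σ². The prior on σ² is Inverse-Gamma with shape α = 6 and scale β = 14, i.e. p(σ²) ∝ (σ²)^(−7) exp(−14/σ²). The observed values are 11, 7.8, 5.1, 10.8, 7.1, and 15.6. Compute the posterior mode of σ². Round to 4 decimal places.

Sum of squared deviations about the known mean: SS = (11−10)² + (7.8−10)² + (5.1−10)² + (10.8−10)² + (7.1−10)² + (15.6−10)² = 70.26.
The Normal likelihood contributes (σ²)^(−n/2) exp(−SS/(2σ²)), so the posterior is Inverse-Gamma(α + n/2, β + SS/2) = Inverse-Gamma(9, 49.13).
The mode of Inverse-Gamma(a, b) is b/(a+1) = 49.13/10 ≈ 4.9130.

σ̂²_MAP = 4.9130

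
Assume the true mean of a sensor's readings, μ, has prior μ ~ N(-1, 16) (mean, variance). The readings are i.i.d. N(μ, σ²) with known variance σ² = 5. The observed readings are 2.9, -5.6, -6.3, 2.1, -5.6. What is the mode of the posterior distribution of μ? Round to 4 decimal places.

μ̂_MAP = -2.4118

n = 5; x̄ = (2.9 + (-5.6) + (-6.3) + 2.1 + (-5.6))/5 = -12.5/5 = -2.5.
For a Normal prior and Normal likelihood with known variance, the posterior is Normal; its mode equals its mean, the precision-weighted average.
Prior precision 1/σ₀² = 1/16 = 0.0625; data precision n/σ² = 5/5 = 1.
μ̂ = (0.0625·(-1) + 1·(-2.5)) / (0.0625 + 1) = (-2.5625)/1.0625 = -41/17 ≈ -2.4118.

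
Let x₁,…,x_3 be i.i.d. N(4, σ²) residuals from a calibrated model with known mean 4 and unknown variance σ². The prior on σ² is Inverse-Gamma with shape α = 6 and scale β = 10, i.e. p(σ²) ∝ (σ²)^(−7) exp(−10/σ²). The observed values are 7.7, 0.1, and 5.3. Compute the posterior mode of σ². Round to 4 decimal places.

Sum of squared deviations about the known mean: SS = (7.7−4)² + (0.1−4)² + (5.3−4)² = 30.59.
The Normal likelihood contributes (σ²)^(−n/2) exp(−SS/(2σ²)), so the posterior is Inverse-Gamma(α + n/2, β + SS/2) = Inverse-Gamma(7.5, 25.295).
The mode of Inverse-Gamma(a, b) is b/(a+1) = 25.295/8.5 ≈ 2.9759.

σ̂²_MAP = 2.9759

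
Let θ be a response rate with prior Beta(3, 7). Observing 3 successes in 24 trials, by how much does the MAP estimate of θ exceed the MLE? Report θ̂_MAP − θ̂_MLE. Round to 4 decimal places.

MAP − MLE = 0.0313

Posterior is Beta(6, 28); MAP = (6−1)/(34−2) = 5/32 ≈ 0.15625.
MLE ignores the prior: θ̂_MLE = k/n = 3/24 ≈ 0.12500.
Difference = 5/32 − 3/24 = 1/32 ≈ 0.0313.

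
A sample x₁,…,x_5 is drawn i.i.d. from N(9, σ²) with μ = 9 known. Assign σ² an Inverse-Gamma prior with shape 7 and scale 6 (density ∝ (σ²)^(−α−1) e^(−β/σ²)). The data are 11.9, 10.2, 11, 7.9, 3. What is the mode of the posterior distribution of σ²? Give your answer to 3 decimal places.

Sum of squared deviations about the known mean: SS = (11.9−9)² + (10.2−9)² + (11−9)² + (7.9−9)² + (3−9)² = 51.06.
The Normal likelihood contributes (σ²)^(−n/2) exp(−SS/(2σ²)), so the posterior is Inverse-Gamma(α + n/2, β + SS/2) = Inverse-Gamma(9.5, 31.53).
The mode of Inverse-Gamma(a, b) is b/(a+1) = 31.53/10.5 ≈ 3.003.

σ̂²_MAP = 3.003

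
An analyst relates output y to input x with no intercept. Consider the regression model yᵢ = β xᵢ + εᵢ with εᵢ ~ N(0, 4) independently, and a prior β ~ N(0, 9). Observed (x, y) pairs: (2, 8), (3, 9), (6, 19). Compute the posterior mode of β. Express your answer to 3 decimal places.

β̂_MAP = 3.175

log p(β | y) = −Σ(yᵢ − βxᵢ)²/(2·4) − β²/(2·9) + const.
Setting the derivative to zero: Σxᵢ(yᵢ − βxᵢ)/4 − β/9 = 0, so β = Σxᵢyᵢ / (Σxᵢ² + σ²/τ²).
Σxᵢyᵢ = 2·8 + 3·9 + 6·19 = 157; Σxᵢ² = 49; σ²/τ² = 4/9.
β̂_MAP = 157 / (49 + 4/9) = 157/(445/9) = 1413/445 ≈ 3.175.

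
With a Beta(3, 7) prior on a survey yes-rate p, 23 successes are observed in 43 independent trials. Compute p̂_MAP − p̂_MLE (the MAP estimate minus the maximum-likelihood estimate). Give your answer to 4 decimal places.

MAP − MLE = -0.0447

Posterior is Beta(26, 27); MAP = (26−1)/(53−2) = 25/51 ≈ 0.49020.
MLE ignores the prior: p̂_MLE = k/n = 23/43 ≈ 0.53488.
Difference = 25/51 − 23/43 = -98/2193 ≈ -0.0447.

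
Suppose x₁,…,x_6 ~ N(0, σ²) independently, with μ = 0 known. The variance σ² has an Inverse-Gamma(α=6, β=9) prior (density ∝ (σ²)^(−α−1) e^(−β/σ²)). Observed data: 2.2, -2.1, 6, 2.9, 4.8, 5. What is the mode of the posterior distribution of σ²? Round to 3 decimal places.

Sum of squared deviations about the known mean: SS = (2.2−0)² + (-2.1−0)² + (6−0)² + (2.9−0)² + (4.8−0)² + (5−0)² = 101.7.
The Normal likelihood contributes (σ²)^(−n/2) exp(−SS/(2σ²)), so the posterior is Inverse-Gamma(α + n/2, β + SS/2) = Inverse-Gamma(9, 59.85).
The mode of Inverse-Gamma(a, b) is b/(a+1) = 59.85/10 ≈ 5.985.

σ̂²_MAP = 5.985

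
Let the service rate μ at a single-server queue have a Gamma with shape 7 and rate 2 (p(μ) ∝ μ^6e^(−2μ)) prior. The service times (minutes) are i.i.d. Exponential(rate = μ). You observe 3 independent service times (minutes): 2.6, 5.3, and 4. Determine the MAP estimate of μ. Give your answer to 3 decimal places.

μ̂_MAP = 0.647

The Exponential(rate=μ) likelihood is ∝ μ^n e^(−μΣtᵢ). Here n = 3 and Σtᵢ = 2.6 + 5.3 + 4 = 11.9.
Posterior ∝ μ^6e^(−2μ) · μ^3e^(−11.9μ) = μ^9e^(−13.9μ), i.e. Gamma(10, 13.9).
Mode = (a−1)/b = 9/13.9 ≈ 0.647.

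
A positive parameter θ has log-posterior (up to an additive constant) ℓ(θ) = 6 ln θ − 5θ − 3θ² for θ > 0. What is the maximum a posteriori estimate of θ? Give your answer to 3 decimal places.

ℓ'(θ) = 6/θ − 5 − 6θ. Setting this to zero and multiplying by θ: 6θ² + 5θ − 6 = 0.
θ = (−5 + √(5² + 4·6·6)) / (2·6) = (−5 + √169) / 12 = (−5 + 13)/12 = 2/3.
ℓ''(θ) = −6/θ² − 6 < 0, confirming a maximum.

θ̂_MAP = 0.667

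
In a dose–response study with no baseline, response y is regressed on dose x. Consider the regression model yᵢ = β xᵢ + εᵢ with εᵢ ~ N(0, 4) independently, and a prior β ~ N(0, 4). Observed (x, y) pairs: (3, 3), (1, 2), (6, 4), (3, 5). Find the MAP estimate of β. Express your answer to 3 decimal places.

log p(β | y) = −Σ(yᵢ − βxᵢ)²/(2·4) − β²/(2·4) + const.
Setting the derivative to zero: Σxᵢ(yᵢ − βxᵢ)/4 − β/4 = 0, so β = Σxᵢyᵢ / (Σxᵢ² + σ²/τ²).
Σxᵢyᵢ = 3·3 + 1·2 + 6·4 + 3·5 = 50; Σxᵢ² = 55; σ²/τ² = 1.
β̂_MAP = 50 / (55 + 1) = 50/56 ≈ 0.893.

β̂_MAP = 0.893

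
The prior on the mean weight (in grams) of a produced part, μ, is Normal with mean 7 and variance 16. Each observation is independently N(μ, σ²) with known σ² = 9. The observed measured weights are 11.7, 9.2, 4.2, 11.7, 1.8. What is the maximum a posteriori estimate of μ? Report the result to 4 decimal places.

n = 5; x̄ = (11.7 + 9.2 + 4.2 + 11.7 + 1.8)/5 = 38.6/5 = 7.72.
For a Normal prior and Normal likelihood with known variance, the posterior is Normal; its mode equals its mean, the precision-weighted average.
Prior precision 1/σ₀² = 1/16 = 0.0625; data precision n/σ² = 5/9.
μ̂ = (0.0625·7 + (5/9)·7.72) / (0.0625 + 5/9) = (3403/720)/(89/144) = 3403/445 ≈ 7.6472.

μ̂_MAP = 7.6472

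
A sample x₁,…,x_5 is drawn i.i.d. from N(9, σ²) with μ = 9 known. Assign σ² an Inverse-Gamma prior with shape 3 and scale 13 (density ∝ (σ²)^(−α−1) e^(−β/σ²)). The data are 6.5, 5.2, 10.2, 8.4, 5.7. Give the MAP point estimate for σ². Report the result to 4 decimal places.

σ̂²_MAP = 4.5677

Sum of squared deviations about the known mean: SS = (6.5−9)² + (5.2−9)² + (10.2−9)² + (8.4−9)² + (5.7−9)² = 33.38.
The Normal likelihood contributes (σ²)^(−n/2) exp(−SS/(2σ²)), so the posterior is Inverse-Gamma(α + n/2, β + SS/2) = Inverse-Gamma(5.5, 29.69).
The mode of Inverse-Gamma(a, b) is b/(a+1) = 29.69/6.5 ≈ 4.5677.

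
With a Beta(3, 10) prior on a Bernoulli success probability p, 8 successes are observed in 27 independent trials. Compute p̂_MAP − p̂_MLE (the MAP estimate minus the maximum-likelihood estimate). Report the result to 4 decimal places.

MAP − MLE = -0.0331

Posterior is Beta(11, 29); MAP = (11−1)/(40−2) = 10/38 ≈ 0.26316.
MLE ignores the prior: p̂_MLE = k/n = 8/27 ≈ 0.29630.
Difference = 10/38 − 8/27 = -17/513 ≈ -0.0331.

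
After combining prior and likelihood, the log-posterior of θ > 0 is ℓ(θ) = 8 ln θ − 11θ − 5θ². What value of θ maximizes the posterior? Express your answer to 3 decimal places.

ℓ'(θ) = 8/θ − 11 − 10θ. Setting this to zero and multiplying by θ: 10θ² + 11θ − 8 = 0.
θ = (−11 + √(11² + 4·10·8)) / (2·10) = (−11 + √441) / 20 = (−11 + 21)/20 = 1/2.
ℓ''(θ) = −8/θ² − 10 < 0, confirming a maximum.

θ̂_MAP = 0.500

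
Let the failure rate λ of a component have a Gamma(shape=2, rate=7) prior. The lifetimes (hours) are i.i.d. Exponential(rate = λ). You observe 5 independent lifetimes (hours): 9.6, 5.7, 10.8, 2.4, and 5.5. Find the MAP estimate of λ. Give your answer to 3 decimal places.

The Exponential(rate=λ) likelihood is ∝ λ^n e^(−λΣtᵢ). Here n = 5 and Σtᵢ = 9.6 + 5.7 + 10.8 + 2.4 + 5.5 = 34.
Posterior ∝ λe^(−7λ) · λ^5e^(−34λ) = λ^6e^(−41λ), i.e. Gamma(7, 41).
Mode = (a−1)/b = 6/41 ≈ 0.146.

λ̂_MAP = 0.146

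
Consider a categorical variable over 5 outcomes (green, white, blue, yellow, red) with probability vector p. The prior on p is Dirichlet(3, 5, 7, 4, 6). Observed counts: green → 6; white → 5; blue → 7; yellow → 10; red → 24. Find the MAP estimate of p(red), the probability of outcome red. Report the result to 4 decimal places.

The posterior is Dirichlet(αᵢ + nᵢ) = Dirichlet(9, 10, 14, 14, 30).
For a Dirichlet(a₁,…,a_K) with all aᵢ > 1, the mode has j-th component (aⱼ − 1)/(Σaᵢ − K).
Here Σaᵢ = 77 and K = 5, so p(red) = (30 − 1)/(77 − 5) = 29/72 ≈ 0.4028.

MAP estimate of p(red) = 0.4028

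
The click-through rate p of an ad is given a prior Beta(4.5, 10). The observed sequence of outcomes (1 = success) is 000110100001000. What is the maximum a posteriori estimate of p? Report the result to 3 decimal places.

p̂_MAP = 0.273

Prior: Beta(4.5, 10).
Data: 4 successes in 15 trials (from the sequence). The binomial likelihood contributes p^4(1−p)^11, so the posterior is Beta(4.5+4, 10+11) = Beta(8.5, 21).
For Beta(a, b) with a, b > 1 the mode is (a−1)/(a+b−2) = 7.5/27.5 ≈ 0.273.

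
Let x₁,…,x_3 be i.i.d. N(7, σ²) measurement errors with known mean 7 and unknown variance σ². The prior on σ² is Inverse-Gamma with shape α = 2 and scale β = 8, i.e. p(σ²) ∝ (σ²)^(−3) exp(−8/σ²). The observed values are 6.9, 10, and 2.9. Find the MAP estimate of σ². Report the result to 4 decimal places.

Sum of squared deviations about the known mean: SS = (6.9−7)² + (10−7)² + (2.9−7)² = 25.82.
The Normal likelihood contributes (σ²)^(−n/2) exp(−SS/(2σ²)), so the posterior is Inverse-Gamma(α + n/2, β + SS/2) = Inverse-Gamma(3.5, 20.91).
The mode of Inverse-Gamma(a, b) is b/(a+1) = 20.91/4.5 ≈ 4.6467.

σ̂²_MAP = 4.6467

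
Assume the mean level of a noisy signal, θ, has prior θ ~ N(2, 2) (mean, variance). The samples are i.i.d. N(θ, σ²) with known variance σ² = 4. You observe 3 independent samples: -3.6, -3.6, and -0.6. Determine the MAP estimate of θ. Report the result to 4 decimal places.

θ̂_MAP = -0.7600

n = 3; x̄ = ((-3.6) + (-3.6) + (-0.6))/3 = -7.8/3 = -2.6.
For a Normal prior and Normal likelihood with known variance, the posterior is Normal; its mode equals its mean, the precision-weighted average.
Prior precision 1/σ₀² = 1/2 = 0.5; data precision n/σ² = 3/4 = 0.75.
θ̂ = (0.5·2 + 0.75·(-2.6)) / (0.5 + 0.75) = (-0.95)/1.25 = -0.7600.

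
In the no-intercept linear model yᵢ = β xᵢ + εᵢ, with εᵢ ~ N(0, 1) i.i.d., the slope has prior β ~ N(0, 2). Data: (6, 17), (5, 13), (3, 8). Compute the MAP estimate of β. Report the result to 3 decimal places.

log p(β | y) = −Σ(yᵢ − βxᵢ)²/(2·1) − β²/(2·2) + const.
Setting the derivative to zero: Σxᵢ(yᵢ − βxᵢ)/1 − β/2 = 0, so β = Σxᵢyᵢ / (Σxᵢ² + σ²/τ²).
Σxᵢyᵢ = 6·17 + 5·13 + 3·8 = 191; Σxᵢ² = 70; σ²/τ² = 0.5.
β̂_MAP = 191 / (70 + 0.5) = 191/70.5 ≈ 2.709.

β̂_MAP = 2.709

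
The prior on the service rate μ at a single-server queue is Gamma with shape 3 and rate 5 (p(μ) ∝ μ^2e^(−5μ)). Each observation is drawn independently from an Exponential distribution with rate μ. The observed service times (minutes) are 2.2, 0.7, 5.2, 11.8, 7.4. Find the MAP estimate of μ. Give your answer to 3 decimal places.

The Exponential(rate=μ) likelihood is ∝ μ^n e^(−μΣtᵢ). Here n = 5 and Σtᵢ = 2.2 + 0.7 + 5.2 + 11.8 + 7.4 = 27.3.
Posterior ∝ μ^2e^(−5μ) · μ^5e^(−27.3μ) = μ^7e^(−32.3μ), i.e. Gamma(8, 32.3).
Mode = (a−1)/b = 7/32.3 ≈ 0.217.

μ̂_MAP = 0.217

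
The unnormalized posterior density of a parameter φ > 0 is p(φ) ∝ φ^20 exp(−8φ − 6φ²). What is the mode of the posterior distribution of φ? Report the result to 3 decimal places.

ℓ'(φ) = 20/φ − 8 − 12φ. Setting this to zero and multiplying by φ: 12φ² + 8φ − 20 = 0.
φ = (−8 + √(8² + 4·12·20)) / (2·12) = (−8 + √1024) / 24 = (−8 + 32)/24 = 1.
ℓ''(φ) = −20/φ² − 12 < 0, confirming a maximum.

φ̂_MAP = 1.000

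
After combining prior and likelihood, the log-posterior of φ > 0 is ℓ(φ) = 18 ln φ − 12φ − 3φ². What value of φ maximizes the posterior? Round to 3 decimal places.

φ̂_MAP = 1.000

ℓ'(φ) = 18/φ − 12 − 6φ. Setting this to zero and multiplying by φ: 6φ² + 12φ − 18 = 0.
φ = (−12 + √(12² + 4·6·18)) / (2·6) = (−12 + √576) / 12 = (−12 + 24)/12 = 1.
ℓ''(φ) = −18/φ² − 6 < 0, confirming a maximum.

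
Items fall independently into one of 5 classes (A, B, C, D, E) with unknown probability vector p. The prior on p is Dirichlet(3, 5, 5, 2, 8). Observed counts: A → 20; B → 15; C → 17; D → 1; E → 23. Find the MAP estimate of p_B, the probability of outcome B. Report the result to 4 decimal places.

MAP estimate of p_B = 0.2021

The posterior is Dirichlet(αᵢ + nᵢ) = Dirichlet(23, 20, 22, 3, 31).
For a Dirichlet(a₁,…,a_K) with all aᵢ > 1, the mode has j-th component (aⱼ − 1)/(Σaᵢ − K).
Here Σaᵢ = 99 and K = 5, so p_B = (20 − 1)/(99 − 5) = 19/94 ≈ 0.2021.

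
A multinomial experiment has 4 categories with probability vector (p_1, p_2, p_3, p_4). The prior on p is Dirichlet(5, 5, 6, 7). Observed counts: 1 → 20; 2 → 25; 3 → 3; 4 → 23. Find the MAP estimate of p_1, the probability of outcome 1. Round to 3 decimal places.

The posterior is Dirichlet(αᵢ + nᵢ) = Dirichlet(25, 30, 9, 30).
For a Dirichlet(a₁,…,a_K) with all aᵢ > 1, the mode has j-th component (aⱼ − 1)/(Σaᵢ − K).
Here Σaᵢ = 94 and K = 4, so p_1 = (25 − 1)/(94 − 4) = 24/90 ≈ 0.267.

MAP estimate: 0.267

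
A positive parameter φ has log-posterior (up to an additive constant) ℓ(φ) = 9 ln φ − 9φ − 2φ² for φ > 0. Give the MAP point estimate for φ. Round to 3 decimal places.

ℓ'(φ) = 9/φ − 9 − 4φ. Setting this to zero and multiplying by φ: 4φ² + 9φ − 9 = 0.
φ = (−9 + √(9² + 4·4·9)) / (2·4) = (−9 + √225) / 8 = (−9 + 15)/8 = 3/4.
ℓ''(φ) = −9/φ² − 4 < 0, confirming a maximum.

φ̂_MAP = 0.750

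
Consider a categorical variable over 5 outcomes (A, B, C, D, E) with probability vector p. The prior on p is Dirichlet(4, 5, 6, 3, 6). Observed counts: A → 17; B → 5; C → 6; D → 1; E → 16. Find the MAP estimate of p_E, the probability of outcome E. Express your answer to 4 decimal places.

The posterior is Dirichlet(αᵢ + nᵢ) = Dirichlet(21, 10, 12, 4, 22).
For a Dirichlet(a₁,…,a_K) with all aᵢ > 1, the mode has j-th component (aⱼ − 1)/(Σaᵢ − K).
Here Σaᵢ = 69 and K = 5, so p_E = (22 − 1)/(69 − 5) = 21/64 ≈ 0.3281.

MAP estimate of p_E = 0.3281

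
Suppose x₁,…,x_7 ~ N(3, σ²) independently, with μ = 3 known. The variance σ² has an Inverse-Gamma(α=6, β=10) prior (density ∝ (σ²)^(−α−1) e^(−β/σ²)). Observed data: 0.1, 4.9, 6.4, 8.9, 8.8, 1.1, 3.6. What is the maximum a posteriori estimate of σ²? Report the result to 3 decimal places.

σ̂²_MAP = 5.524

Sum of squared deviations about the known mean: SS = (0.1−3)² + (4.9−3)² + (6.4−3)² + (8.9−3)² + (8.8−3)² + (1.1−3)² + (3.6−3)² = 96.
The Normal likelihood contributes (σ²)^(−n/2) exp(−SS/(2σ²)), so the posterior is Inverse-Gamma(α + n/2, β + SS/2) = Inverse-Gamma(9.5, 58).
The mode of Inverse-Gamma(a, b) is b/(a+1) = 58/10.5 ≈ 5.524.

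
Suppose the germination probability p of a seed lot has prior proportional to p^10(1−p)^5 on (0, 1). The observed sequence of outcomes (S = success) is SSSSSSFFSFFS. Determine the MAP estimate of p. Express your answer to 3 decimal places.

p̂_MAP = 0.667

The prior density ∝ p^10(1−p)^5 is the kernel of Beta(11, 6).
Data: 8 successes in 12 trials (from the sequence). The binomial likelihood contributes p^8(1−p)^4, so the posterior is Beta(11+8, 6+4) = Beta(19, 10).
For Beta(a, b) with a, b > 1 the mode is (a−1)/(a+b−2) = 18/27 ≈ 0.667.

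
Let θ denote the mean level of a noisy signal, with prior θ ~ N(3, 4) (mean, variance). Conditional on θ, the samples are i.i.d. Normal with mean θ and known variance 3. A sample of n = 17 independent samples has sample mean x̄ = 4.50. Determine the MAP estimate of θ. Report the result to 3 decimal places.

n = 17, x̄ = 4.50.
For a Normal prior and Normal likelihood with known variance, the posterior is Normal; its mode equals its mean, the precision-weighted average.
Prior precision 1/σ₀² = 1/4 = 0.25; data precision n/σ² = 17/3.
θ̂ = (0.25·3 + (17/3)·4.5) / (0.25 + 17/3) = 26.25/(71/12) = 315/71 ≈ 4.437.

θ̂_MAP = 4.437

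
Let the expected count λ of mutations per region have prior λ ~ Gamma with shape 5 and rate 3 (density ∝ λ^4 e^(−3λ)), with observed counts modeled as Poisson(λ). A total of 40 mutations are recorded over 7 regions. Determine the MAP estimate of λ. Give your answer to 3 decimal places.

Σxᵢ = 40, n = 7.
Posterior ∝ λ^4e^(−3λ) · λ^40e^(−7λ) = λ^44e^(−10λ), i.e. Gamma(shape=45, rate=10).
The mode of a Gamma(a, b) with a ≥ 1 (shape–rate) is (a−1)/b = 44/10 ≈ 4.400.

λ̂_MAP = 4.400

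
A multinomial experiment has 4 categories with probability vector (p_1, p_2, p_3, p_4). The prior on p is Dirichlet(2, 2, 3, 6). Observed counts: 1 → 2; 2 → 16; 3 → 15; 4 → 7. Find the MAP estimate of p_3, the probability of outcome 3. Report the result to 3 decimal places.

The posterior is Dirichlet(αᵢ + nᵢ) = Dirichlet(4, 18, 18, 13).
For a Dirichlet(a₁,…,a_K) with all aᵢ > 1, the mode has j-th component (aⱼ − 1)/(Σaᵢ − K).
Here Σaᵢ = 53 and K = 4, so p_3 = (18 − 1)/(53 − 4) = 17/49 ≈ 0.347.

MAP estimate: 0.347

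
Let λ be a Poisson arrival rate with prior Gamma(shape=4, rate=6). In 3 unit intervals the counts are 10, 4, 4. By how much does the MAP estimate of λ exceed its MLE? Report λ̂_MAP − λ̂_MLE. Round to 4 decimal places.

Σxᵢ = 18. Posterior is Gamma(22, 9); MAP = (22−1)/9 = 21/9 ≈ 2.33333.
MLE = x̄ = 18/3 ≈ 6.00000.
Difference = 21/9 − 18/3 = -11/3 ≈ -3.6667.

MAP − MLE = -3.6667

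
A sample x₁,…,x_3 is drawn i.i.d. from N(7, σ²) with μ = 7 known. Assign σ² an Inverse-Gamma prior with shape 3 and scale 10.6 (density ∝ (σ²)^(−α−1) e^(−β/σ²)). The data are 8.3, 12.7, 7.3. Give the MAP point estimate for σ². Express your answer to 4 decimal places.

Sum of squared deviations about the known mean: SS = (8.3−7)² + (12.7−7)² + (7.3−7)² = 34.27.
The Normal likelihood contributes (σ²)^(−n/2) exp(−SS/(2σ²)), so the posterior is Inverse-Gamma(α + n/2, β + SS/2) = Inverse-Gamma(4.5, 27.735).
The mode of Inverse-Gamma(a, b) is b/(a+1) = 27.735/5.5 ≈ 5.0427.

σ̂²_MAP = 5.0427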